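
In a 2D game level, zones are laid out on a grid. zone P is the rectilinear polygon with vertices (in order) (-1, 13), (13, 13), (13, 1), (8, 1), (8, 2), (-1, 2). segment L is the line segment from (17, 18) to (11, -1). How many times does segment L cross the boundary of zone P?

The segment meets the boundary at (11.632,1), (13,5.333).

2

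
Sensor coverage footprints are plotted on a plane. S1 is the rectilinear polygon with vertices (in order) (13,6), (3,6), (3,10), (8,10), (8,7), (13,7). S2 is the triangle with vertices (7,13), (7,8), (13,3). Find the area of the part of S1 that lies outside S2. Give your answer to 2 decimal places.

20.48

|S1| = 25, |S1∩S2| = 4.5167.
|S1 ∖ S2| = |S1| − |S1∩S2| = 25 − 4.5167 = 20.48.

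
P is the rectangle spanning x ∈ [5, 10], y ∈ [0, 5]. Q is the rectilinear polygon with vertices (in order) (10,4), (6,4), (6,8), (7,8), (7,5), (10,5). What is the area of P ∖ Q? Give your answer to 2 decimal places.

21.00

|P| = 25, |P∩Q| = 4.
|P ∖ Q| = |P| − |P∩Q| = 25 − 4 = 21.00.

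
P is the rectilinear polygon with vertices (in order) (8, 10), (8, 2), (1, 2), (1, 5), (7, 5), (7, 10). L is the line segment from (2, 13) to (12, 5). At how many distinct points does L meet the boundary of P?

The segment meets the boundary at (8,8.2), (7,9).

2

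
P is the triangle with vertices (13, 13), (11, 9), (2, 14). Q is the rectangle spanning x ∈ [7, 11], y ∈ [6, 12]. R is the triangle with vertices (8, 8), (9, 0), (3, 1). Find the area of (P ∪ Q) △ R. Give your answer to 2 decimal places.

59.84

|P ∪ Q| = 39.4444.
|(P ∪ Q) ∩ R| = 1.55.
|(P ∪ Q) △ R| = 39.4444 + 23.5 − 3.1 = 59.84.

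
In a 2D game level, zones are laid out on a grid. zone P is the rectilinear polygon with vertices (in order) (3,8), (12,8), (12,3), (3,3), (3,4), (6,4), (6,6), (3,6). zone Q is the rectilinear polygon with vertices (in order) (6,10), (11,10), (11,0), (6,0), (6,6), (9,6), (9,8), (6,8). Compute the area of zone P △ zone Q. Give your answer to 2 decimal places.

45.00

|zone P| = 39, |zone Q| = 44, |zone P∩zone Q| = 19.
|zone P △ zone Q| = |zone P| + |zone Q| − 2·|zone P∩zone Q| = 39 + 44 − 38 = 45.00.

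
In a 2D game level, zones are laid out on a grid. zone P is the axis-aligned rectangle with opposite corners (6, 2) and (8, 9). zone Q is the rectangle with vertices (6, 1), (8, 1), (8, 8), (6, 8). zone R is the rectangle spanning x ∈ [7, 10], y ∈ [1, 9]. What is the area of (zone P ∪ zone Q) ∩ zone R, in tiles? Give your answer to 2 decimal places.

The region (zone P ∪ zone Q) ∩ zone R is the polygon with vertices (8,1), (7,1), (7,9), (8,9), (8,8), (8,2).
By the shoelace formula its area is 8.00.

8.00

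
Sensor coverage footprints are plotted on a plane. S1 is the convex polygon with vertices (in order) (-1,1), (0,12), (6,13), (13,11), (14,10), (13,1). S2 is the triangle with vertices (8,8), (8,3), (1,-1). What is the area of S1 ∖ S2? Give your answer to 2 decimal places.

140.94

|S1| = 156.5, |S1∩S2| = 15.5556.
|S1 ∖ S2| = |S1| − |S1∩S2| = 156.5 − 15.5556 = 140.94.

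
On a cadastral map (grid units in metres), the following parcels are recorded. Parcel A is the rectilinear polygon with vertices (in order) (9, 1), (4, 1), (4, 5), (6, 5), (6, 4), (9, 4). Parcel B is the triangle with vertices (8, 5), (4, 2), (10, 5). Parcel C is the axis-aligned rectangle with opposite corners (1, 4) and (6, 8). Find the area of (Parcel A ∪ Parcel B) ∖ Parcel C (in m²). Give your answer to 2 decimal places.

16.67

|Parcel A ∪ Parcel B| = 18.6667.
|(Parcel A ∪ Parcel B) ∩ Parcel C| = 2.
|(Parcel A ∪ Parcel B) ∖ Parcel C| = 18.6667 − 2 = 16.67.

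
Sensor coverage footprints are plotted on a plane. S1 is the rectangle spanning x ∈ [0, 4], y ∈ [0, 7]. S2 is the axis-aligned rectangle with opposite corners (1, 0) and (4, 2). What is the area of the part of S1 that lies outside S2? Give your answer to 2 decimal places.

|S1∩S2|: x∈[1,4], y∈[0,2] → 3·2 = 6.
|S1| = 28.
|S1 ∖ S2| = |S1| − |S1∩S2| = 28 − 6 = 22.00.

22.00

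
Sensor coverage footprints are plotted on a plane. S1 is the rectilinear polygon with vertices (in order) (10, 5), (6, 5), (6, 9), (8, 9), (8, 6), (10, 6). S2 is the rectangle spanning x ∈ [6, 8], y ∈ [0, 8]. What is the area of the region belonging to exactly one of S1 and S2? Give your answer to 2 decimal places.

14.00

|S1| = 10, |S2| = 16, |S1∩S2| = 6.
|S1 △ S2| = |S1| + |S2| − 2·|S1∩S2| = 10 + 16 − 12 = 14.00.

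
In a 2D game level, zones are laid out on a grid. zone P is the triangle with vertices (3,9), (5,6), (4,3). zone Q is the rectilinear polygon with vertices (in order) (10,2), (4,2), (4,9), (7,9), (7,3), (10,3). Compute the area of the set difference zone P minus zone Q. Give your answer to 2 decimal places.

|zone P| = 4.5, |zone P∩zone Q| = 2.25.
|zone P ∖ zone Q| = |zone P| − |zone P∩zone Q| = 4.5 − 2.25 = 2.25.

2.25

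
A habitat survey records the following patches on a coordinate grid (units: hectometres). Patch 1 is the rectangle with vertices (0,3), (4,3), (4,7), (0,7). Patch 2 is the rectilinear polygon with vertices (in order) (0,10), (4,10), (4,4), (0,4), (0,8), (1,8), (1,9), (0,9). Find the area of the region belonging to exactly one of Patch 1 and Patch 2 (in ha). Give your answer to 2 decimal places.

15.00

|Patch 1| = 16, |Patch 2| = 23, |Patch 1∩Patch 2| = 12.
|Patch 1 △ Patch 2| = |Patch 1| + |Patch 2| − 2·|Patch 1∩Patch 2| = 16 + 23 − 24 = 15.00.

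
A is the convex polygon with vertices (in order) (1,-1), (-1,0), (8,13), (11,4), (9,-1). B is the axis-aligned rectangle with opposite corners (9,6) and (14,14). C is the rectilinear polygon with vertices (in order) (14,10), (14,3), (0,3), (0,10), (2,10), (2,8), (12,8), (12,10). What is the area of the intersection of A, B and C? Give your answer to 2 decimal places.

2.00

The intersection is the polygon with vertices (9,6), (9,8), (9.667,8), (10.333,6).
By the shoelace formula its area is 2.00.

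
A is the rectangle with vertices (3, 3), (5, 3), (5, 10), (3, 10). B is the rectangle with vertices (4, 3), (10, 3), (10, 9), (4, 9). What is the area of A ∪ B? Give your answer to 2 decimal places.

By inclusion–exclusion:
Individual areas: |A| = 14, |B| = 36.
|A∩B|: x∈[4,5], y∈[3,9] → 1·6 = 6.
|A ∪ B| = 50 − 6 = 44.00.

44.00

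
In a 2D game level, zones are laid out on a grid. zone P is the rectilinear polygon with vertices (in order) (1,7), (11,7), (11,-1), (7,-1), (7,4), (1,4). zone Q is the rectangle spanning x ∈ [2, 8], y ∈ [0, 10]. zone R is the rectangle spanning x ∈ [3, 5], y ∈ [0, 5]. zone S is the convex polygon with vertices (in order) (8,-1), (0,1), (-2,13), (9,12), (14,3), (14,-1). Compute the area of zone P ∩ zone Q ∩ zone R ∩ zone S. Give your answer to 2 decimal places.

2.00

The intersection is the polygon with vertices (3,5), (5,5), (5,4), (3,4).
By the shoelace formula its area is 2.00.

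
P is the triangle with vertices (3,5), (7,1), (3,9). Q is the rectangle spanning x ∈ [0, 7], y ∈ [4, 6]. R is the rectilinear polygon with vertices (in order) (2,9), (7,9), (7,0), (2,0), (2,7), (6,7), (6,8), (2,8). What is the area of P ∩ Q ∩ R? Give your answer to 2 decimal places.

3.50

The intersection is the polygon with vertices (3,6), (4.5,6), (5.5,4), (4,4), (3,5).
By the shoelace formula its area is 3.50.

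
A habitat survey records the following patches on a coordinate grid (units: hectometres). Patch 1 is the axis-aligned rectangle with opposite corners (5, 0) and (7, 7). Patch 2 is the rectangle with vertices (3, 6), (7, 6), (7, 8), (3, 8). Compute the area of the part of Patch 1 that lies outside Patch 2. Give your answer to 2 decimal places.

12.00

|Patch 1∩Patch 2|: x∈[5,7], y∈[6,7] → 2·1 = 2.
|Patch 1| = 14.
|Patch 1 ∖ Patch 2| = |Patch 1| − |Patch 1∩Patch 2| = 14 − 2 = 12.00.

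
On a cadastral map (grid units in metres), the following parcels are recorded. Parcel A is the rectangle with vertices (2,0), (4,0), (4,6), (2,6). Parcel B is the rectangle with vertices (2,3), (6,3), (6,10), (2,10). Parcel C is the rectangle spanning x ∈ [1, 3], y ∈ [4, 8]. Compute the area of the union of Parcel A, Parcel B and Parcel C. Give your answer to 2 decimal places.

By inclusion–exclusion:
Individual areas: |Parcel A| = 12, |Parcel B| = 28, |Parcel C| = 8.
|Parcel A∩Parcel B|: x∈[2,4], y∈[3,6] → 2·3 = 6.
|Parcel A∩Parcel C|: x∈[2,3], y∈[4,6] → 1·2 = 2.
|Parcel B∩Parcel C|: x∈[2,3], y∈[4,8] → 1·4 = 4.
|Parcel A∩Parcel B∩Parcel C| = 2.
|Parcel A ∪ Parcel B ∪ Parcel C| = 48 − 12 + 2 = 38.00.

38.00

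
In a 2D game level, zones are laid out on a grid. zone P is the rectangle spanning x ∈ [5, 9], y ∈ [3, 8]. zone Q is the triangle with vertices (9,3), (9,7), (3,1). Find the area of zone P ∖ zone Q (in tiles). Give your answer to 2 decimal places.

12.00

|zone P| = 20, |zone P∩zone Q| = 8.
|zone P ∖ zone Q| = |zone P| − |zone P∩zone Q| = 20 − 8 = 12.00.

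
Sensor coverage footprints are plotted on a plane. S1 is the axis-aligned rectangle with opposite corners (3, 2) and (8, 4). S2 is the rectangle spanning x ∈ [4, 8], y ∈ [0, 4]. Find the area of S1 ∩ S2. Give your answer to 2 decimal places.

8.00

|S1∩S2|: x∈[4,8], y∈[2,4] → 4·2 = 8.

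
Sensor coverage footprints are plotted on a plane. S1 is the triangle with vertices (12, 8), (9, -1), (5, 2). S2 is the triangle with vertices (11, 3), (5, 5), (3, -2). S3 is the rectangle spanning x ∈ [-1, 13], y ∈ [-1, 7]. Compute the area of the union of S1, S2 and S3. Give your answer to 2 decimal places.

By inclusion–exclusion:
Individual areas: |S1| = 22.5, |S2| = 23, |S3| = 112.
|S1∩S2| = 10.4779.
|S1∩S3| = 22.0833.
|S2∩S3| = 22.3429.
|S1∩S2∩S3| = 10.4779.
|S1 ∪ S2 ∪ S3| = 157.5 − 54.9041 + 10.4779 = 113.07.

113.07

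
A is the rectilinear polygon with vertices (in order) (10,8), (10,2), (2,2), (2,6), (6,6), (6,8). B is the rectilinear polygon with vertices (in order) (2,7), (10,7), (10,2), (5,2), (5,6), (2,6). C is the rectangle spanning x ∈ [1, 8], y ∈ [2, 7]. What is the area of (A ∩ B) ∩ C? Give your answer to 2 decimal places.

14.00

|A ∩ B| = 24.
|(A ∩ B) ∩ C| = 14.00.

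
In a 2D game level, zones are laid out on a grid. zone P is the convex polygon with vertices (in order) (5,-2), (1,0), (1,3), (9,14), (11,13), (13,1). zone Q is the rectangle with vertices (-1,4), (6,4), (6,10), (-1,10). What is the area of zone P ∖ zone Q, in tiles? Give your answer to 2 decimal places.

|zone P| = 117, |zone P∩zone Q| = 12.5511.
|zone P ∖ zone Q| = |zone P| − |zone P∩zone Q| = 117 − 12.5511 = 104.45.

104.45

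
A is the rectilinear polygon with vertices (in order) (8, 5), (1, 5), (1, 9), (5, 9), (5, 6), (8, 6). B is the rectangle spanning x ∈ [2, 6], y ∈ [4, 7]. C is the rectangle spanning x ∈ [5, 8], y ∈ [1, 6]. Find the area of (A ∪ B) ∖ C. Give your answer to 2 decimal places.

20.00

|A ∪ B| = 24.
|(A ∪ B) ∩ C| = 4.
|(A ∪ B) ∖ C| = 24 − 4 = 20.00.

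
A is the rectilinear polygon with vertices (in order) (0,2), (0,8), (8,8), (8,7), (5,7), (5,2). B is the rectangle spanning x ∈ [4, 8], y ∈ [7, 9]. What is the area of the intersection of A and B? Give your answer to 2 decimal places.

4.00

The intersection is the polygon with vertices (8,8), (8,7), (5,7), (4,7), (4,8).
By the shoelace formula its area is 4.00.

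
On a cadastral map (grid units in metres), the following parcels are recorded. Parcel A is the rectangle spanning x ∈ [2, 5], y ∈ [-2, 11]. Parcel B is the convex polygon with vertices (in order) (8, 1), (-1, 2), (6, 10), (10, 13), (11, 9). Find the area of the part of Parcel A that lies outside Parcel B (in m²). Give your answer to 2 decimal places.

22.07

|Parcel A| = 39, |Parcel A∩Parcel B| = 16.9286.
|Parcel A ∖ Parcel B| = |Parcel A| − |Parcel A∩Parcel B| = 39 − 16.9286 = 22.07.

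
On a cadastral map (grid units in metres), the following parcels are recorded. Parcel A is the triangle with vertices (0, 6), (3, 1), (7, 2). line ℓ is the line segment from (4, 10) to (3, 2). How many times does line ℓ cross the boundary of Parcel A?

The segment meets the boundary at (3.267,4.133).

1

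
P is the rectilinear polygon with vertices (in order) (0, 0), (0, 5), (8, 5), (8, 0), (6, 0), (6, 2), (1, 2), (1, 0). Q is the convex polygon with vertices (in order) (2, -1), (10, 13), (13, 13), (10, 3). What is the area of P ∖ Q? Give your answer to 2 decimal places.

18.71

|P| = 30, |P∩Q| = 11.2857.
|P ∖ Q| = |P| − |P∩Q| = 30 − 11.2857 = 18.71.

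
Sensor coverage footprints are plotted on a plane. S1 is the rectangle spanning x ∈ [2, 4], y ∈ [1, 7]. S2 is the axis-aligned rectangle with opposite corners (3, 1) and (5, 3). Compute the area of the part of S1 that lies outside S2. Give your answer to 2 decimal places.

10.00

|S1∩S2|: x∈[3,4], y∈[1,3] → 1·2 = 2.
|S1| = 12.
|S1 ∖ S2| = |S1| − |S1∩S2| = 12 − 2 = 10.00.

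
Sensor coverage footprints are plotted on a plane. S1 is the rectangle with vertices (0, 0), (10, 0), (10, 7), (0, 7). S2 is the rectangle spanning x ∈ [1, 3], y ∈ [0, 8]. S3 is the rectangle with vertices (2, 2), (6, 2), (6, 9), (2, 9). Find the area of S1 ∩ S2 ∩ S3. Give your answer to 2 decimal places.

5.00

The intersection is the polygon with vertices (3,2), (2,2), (2,7), (3,7).
By the shoelace formula its area is 5.00.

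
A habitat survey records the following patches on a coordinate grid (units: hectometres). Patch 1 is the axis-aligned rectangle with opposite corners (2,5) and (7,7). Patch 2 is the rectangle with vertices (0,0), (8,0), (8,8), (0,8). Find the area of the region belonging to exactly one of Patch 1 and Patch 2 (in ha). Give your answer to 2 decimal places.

|Patch 1∩Patch 2|: x∈[2,7], y∈[5,7] → 5·2 = 10.
|Patch 1 △ Patch 2| = |Patch 1| + |Patch 2| − 2·|Patch 1∩Patch 2| = 10 + 64 − 20 = 54.00.

54.00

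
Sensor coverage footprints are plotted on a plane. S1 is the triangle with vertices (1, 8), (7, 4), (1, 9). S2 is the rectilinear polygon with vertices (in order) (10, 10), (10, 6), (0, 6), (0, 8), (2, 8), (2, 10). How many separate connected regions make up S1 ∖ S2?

S1 ∖ S2 splits into 2 disjoint pieces (area 0.6, area 0.5833).

2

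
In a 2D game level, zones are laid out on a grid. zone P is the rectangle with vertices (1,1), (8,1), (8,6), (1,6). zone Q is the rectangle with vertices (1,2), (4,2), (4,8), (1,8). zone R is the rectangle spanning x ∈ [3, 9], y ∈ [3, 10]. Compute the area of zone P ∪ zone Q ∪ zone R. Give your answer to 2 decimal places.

By inclusion–exclusion:
Individual areas: |zone P| = 35, |zone Q| = 18, |zone R| = 42.
|zone P∩zone Q|: x∈[1,4], y∈[2,6] → 3·4 = 12.
|zone P∩zone R|: x∈[3,8], y∈[3,6] → 5·3 = 15.
|zone Q∩zone R|: x∈[3,4], y∈[3,8] → 1·5 = 5.
|zone P∩zone Q∩zone R| = 3.
|zone P ∪ zone Q ∪ zone R| = 95 − 32 + 3 = 66.00.

66.00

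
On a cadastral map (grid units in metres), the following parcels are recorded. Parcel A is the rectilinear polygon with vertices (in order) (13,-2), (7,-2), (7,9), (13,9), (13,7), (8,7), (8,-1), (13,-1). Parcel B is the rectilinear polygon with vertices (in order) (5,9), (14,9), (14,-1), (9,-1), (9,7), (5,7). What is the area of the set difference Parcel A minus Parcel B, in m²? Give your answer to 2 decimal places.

|Parcel A| = 26, |Parcel A∩Parcel B| = 12.
|Parcel A ∖ Parcel B| = |Parcel A| − |Parcel A∩Parcel B| = 26 − 12 = 14.00.

14.00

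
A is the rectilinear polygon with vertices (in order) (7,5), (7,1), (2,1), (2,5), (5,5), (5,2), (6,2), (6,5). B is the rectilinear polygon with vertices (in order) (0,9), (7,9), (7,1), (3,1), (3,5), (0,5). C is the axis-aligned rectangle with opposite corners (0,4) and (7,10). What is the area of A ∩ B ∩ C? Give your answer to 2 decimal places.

3.00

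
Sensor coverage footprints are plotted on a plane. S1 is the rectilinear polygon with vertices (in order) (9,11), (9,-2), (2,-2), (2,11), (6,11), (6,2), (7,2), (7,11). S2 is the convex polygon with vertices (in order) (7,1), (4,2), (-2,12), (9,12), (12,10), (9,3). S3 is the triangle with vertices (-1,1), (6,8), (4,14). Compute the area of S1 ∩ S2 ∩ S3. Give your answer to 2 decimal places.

The intersection is the polygon with vertices (2,5.333), (2,8.8), (2.846,11), (5,11), (6,8), (2.5,4.5).
By the shoelace formula its area is 17.24.

17.24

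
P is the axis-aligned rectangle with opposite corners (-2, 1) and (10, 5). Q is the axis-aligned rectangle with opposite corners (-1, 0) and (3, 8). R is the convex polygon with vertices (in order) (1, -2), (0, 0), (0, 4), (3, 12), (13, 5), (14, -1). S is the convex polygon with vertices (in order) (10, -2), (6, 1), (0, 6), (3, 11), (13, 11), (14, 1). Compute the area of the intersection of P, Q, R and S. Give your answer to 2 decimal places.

The intersection is the polygon with vertices (3,5), (3,3.5), (1.2,5).
By the shoelace formula its area is 1.35.

1.35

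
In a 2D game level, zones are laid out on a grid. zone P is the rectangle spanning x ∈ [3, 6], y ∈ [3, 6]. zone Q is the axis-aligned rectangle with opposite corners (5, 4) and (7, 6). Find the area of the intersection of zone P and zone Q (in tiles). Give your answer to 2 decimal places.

|zone P∩zone Q|: x∈[5,6], y∈[4,6] → 1·2 = 2.

2.00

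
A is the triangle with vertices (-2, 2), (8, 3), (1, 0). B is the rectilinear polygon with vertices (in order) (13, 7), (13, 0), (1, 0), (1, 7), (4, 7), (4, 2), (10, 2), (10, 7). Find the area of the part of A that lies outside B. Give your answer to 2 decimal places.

5.48

|A| = 11.5, |A∩B| = 6.0167.
|A ∖ B| = |A| − |A∩B| = 11.5 − 6.0167 = 5.48.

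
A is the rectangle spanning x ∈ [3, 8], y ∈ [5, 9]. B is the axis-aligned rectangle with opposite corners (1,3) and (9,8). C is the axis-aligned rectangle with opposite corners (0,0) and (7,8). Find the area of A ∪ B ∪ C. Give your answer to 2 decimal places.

71.00

By inclusion–exclusion:
Individual areas: |A| = 20, |B| = 40, |C| = 56.
|A∩B|: x∈[3,8], y∈[5,8] → 5·3 = 15.
|A∩C|: x∈[3,7], y∈[5,8] → 4·3 = 12.
|B∩C|: x∈[1,7], y∈[3,8] → 6·5 = 30.
|A∩B∩C| = 12.
|A ∪ B ∪ C| = 116 − 57 + 12 = 71.00.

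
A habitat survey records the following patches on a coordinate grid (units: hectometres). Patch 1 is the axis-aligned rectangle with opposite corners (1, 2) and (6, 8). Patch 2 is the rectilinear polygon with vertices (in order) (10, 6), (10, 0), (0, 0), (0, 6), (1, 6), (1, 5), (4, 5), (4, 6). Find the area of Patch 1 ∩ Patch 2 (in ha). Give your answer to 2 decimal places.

17.00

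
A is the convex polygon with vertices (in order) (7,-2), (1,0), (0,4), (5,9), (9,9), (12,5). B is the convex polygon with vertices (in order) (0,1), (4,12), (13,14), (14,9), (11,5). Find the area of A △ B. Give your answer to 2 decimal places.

|A| = 86, |B| = 100.5, |A∩B| = 48.2307.
|A △ B| = |A| + |B| − 2·|A∩B| = 86 + 100.5 − 96.4613 = 90.04.

90.04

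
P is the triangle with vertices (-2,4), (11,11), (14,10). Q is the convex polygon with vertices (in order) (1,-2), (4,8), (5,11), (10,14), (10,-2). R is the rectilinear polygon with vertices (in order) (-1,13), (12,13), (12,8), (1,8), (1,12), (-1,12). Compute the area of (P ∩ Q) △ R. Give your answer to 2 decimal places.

55.65

|P ∩ Q| = 9.2387.
|(P ∩ Q) ∩ R| = 5.293.
|(P ∩ Q) △ R| = 9.2387 + 57 − 10.5861 = 55.65.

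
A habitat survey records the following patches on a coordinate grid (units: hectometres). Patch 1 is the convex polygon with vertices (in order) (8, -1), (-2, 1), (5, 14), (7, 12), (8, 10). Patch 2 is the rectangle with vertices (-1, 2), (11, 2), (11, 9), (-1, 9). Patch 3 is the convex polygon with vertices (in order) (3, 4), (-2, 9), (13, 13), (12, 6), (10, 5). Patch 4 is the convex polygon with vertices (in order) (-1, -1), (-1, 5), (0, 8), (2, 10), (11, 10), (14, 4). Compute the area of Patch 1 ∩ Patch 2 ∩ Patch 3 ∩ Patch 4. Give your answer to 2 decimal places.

The intersection is the polygon with vertices (8,4.714), (3,4), (0.8,6.2), (2.308,9), (8,9).
By the shoelace formula its area is 29.68.

29.68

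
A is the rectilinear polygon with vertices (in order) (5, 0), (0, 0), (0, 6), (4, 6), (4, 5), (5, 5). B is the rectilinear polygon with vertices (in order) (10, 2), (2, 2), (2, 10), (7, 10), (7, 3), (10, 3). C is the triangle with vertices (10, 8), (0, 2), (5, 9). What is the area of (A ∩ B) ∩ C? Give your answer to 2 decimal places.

The region (A ∩ B) ∩ C is the polygon with vertices (4,5), (5,5), (2,3.2), (2,4.8), (2.857,6), (4,6).
By the shoelace formula its area is 4.19.

4.19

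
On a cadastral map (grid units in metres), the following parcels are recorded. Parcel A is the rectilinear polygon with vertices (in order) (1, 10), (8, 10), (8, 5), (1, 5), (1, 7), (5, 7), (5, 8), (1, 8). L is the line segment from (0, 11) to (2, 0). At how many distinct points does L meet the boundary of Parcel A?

2

The segment meets the boundary at (1.091,5), (1,5.5).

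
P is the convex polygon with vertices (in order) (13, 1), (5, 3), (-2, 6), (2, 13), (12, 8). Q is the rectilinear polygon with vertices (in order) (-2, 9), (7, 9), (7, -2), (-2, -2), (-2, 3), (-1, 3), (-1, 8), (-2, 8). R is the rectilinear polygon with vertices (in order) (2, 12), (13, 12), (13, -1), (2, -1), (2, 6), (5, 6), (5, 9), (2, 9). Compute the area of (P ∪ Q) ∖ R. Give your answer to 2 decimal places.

59.66

|P ∪ Q| = 153.6607.
|(P ∪ Q) ∩ R| = 94.
|(P ∪ Q) ∖ R| = 153.6607 − 94 = 59.66.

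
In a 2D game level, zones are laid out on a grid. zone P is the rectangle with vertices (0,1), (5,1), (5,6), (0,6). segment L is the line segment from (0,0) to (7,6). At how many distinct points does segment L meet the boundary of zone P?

2

The segment meets the boundary at (1.167,1), (5,4.286).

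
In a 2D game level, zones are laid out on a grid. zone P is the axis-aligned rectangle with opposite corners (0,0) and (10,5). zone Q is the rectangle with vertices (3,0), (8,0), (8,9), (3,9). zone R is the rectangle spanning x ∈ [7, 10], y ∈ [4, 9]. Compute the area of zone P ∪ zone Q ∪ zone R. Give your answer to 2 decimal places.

78.00

By inclusion–exclusion:
Individual areas: |zone P| = 50, |zone Q| = 45, |zone R| = 15.
|zone P∩zone Q|: x∈[3,8], y∈[0,5] → 5·5 = 25.
|zone P∩zone R|: x∈[7,10], y∈[4,5] → 3·1 = 3.
|zone Q∩zone R|: x∈[7,8], y∈[4,9] → 1·5 = 5.
|zone P∩zone Q∩zone R| = 1.
|zone P ∪ zone Q ∪ zone R| = 110 − 33 + 1 = 78.00.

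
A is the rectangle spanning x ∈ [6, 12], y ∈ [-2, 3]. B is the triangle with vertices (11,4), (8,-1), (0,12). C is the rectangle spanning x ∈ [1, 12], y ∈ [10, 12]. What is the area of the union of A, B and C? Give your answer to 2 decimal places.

80.88

By inclusion–exclusion:
Individual areas: |A| = 30, |B| = 39.5, |C| = 22.
|A∩B| = 9.55.
|A∩C| = 0 (no overlap).
|B∩C| = 1.0704.
|A∩B∩C| = 0.
|A ∪ B ∪ C| = 91.5 − 10.6204 + 0 = 80.88.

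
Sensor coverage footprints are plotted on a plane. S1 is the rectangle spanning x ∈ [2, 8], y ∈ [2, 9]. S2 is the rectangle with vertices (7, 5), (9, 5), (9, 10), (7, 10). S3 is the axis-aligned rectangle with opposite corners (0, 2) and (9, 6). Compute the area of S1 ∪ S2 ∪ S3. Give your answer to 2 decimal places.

59.00

By inclusion–exclusion:
Individual areas: |S1| = 42, |S2| = 10, |S3| = 36.
|S1∩S2|: x∈[7,8], y∈[5,9] → 1·4 = 4.
|S1∩S3|: x∈[2,8], y∈[2,6] → 6·4 = 24.
|S2∩S3|: x∈[7,9], y∈[5,6] → 2·1 = 2.
|S1∩S2∩S3| = 1.
|S1 ∪ S2 ∪ S3| = 88 − 30 + 1 = 59.00.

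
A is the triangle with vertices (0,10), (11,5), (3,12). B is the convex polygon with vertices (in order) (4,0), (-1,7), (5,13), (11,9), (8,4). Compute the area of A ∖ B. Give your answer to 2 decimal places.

4.02

|A| = 18.5, |A∩B| = 14.4844.
|A ∖ B| = |A| − |A∩B| = 18.5 − 14.4844 = 4.02.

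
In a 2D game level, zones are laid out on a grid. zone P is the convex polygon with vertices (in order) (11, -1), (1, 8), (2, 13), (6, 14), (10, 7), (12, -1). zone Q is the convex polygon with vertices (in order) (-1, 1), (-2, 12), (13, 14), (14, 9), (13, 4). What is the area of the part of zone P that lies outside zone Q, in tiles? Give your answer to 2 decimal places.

|zone P| = 78.5, |zone P∩zone Q| = 64.1078.
|zone P ∖ zone Q| = |zone P| − |zone P∩zone Q| = 78.5 − 64.1078 = 14.39.

14.39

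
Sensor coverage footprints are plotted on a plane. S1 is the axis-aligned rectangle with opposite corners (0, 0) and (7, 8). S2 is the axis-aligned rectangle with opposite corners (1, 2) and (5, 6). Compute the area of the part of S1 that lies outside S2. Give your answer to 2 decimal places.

40.00

|S1∩S2|: x∈[1,5], y∈[2,6] → 4·4 = 16.
|S1| = 56.
|S1 ∖ S2| = |S1| − |S1∩S2| = 56 − 16 = 40.00.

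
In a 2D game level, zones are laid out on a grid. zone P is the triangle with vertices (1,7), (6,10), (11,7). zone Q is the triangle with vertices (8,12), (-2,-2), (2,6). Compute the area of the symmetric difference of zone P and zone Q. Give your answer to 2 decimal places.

|zone P| = 15, |zone Q| = 12, |zone P∩zone Q| = 2.9314.
|zone P △ zone Q| = |zone P| + |zone Q| − 2·|zone P∩zone Q| = 15 + 12 − 5.8629 = 21.14.

21.14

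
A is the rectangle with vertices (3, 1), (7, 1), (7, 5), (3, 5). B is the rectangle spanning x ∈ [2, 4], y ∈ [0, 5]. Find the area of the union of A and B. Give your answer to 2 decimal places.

By inclusion–exclusion:
Individual areas: |A| = 16, |B| = 10.
|A∩B|: x∈[3,4], y∈[1,5] → 1·4 = 4.
|A ∪ B| = 26 − 4 = 22.00.

22.00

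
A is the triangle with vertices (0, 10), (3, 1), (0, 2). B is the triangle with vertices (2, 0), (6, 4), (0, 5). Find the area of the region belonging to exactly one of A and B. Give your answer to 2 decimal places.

|A| = 12, |B| = 14, |A∩B| = 5.5113.
|A △ B| = |A| + |B| − 2·|A∩B| = 12 + 14 − 11.0226 = 14.98.

14.98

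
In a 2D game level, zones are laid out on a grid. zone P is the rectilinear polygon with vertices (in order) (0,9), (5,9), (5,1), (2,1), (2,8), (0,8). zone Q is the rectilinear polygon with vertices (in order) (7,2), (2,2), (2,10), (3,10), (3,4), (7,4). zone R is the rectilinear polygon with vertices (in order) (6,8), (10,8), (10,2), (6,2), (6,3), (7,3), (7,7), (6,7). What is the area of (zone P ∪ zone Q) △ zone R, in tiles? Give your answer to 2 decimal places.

49.00

|zone P ∪ zone Q| = 31.
|(zone P ∪ zone Q) ∩ zone R| = 1.
|(zone P ∪ zone Q) △ zone R| = 31 + 20 − 2 = 49.00.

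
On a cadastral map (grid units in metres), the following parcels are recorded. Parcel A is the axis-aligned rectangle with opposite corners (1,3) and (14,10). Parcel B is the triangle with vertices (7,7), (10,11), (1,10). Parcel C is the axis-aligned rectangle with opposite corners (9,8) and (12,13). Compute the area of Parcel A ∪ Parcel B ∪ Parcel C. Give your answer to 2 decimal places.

By inclusion–exclusion:
Individual areas: |Parcel A| = 91, |Parcel B| = 16.5, |Parcel C| = 15.
|Parcel A∩Parcel B| = 12.375.
|Parcel A∩Parcel C|: x∈[9,12], y∈[8,10] → 3·2 = 6.
|Parcel B∩Parcel C| = 0.6111.
|Parcel A∩Parcel B∩Parcel C| = 0.0417.
|Parcel A ∪ Parcel B ∪ Parcel C| = 122.5 − 18.9861 + 0.0417 = 103.56.

103.56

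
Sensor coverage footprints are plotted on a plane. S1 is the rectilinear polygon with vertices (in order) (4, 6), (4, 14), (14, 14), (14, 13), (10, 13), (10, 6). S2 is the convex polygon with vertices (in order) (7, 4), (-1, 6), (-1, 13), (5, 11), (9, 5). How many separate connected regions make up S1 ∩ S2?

1

S1 ∩ S2 is a single connected region.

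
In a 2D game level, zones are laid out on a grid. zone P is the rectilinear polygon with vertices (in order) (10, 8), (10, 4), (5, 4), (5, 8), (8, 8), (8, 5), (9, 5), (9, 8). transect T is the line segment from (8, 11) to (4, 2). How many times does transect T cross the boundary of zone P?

The segment meets the boundary at (5,4.25), (6.667,8).

2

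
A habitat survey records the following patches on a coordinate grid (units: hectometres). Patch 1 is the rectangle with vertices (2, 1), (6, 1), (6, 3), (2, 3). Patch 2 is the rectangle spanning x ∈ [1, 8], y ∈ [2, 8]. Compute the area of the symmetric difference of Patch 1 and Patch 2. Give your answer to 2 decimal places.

|Patch 1∩Patch 2|: x∈[2,6], y∈[2,3] → 4·1 = 4.
|Patch 1 △ Patch 2| = |Patch 1| + |Patch 2| − 2·|Patch 1∩Patch 2| = 8 + 42 − 8 = 42.00.

42.00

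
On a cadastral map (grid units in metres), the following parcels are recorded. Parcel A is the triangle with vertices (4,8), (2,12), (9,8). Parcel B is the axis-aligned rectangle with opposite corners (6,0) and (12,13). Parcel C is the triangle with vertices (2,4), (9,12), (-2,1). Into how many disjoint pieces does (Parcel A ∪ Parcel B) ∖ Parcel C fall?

(Parcel A ∪ Parcel B) ∖ Parcel C is a single connected region.

1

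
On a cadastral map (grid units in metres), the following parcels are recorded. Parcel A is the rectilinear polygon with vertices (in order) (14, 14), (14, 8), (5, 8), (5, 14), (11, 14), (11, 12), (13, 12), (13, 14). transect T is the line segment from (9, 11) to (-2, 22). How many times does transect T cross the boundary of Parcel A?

1

The segment meets the boundary at (6,14).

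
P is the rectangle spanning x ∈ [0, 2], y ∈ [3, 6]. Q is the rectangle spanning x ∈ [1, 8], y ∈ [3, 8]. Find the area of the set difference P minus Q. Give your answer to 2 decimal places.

3.00

|P∩Q|: x∈[1,2], y∈[3,6] → 1·3 = 3.
|P| = 6.
|P ∖ Q| = |P| − |P∩Q| = 6 − 3 = 3.00.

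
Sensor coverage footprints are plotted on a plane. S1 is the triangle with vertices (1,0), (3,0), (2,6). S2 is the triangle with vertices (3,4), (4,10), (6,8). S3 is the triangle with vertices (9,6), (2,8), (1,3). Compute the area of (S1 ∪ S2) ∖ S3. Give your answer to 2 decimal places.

|S1 ∪ S2| = 13.
|(S1 ∪ S2) ∩ S3| = 4.316.
|(S1 ∪ S2) ∖ S3| = 13 − 4.316 = 8.68.

8.68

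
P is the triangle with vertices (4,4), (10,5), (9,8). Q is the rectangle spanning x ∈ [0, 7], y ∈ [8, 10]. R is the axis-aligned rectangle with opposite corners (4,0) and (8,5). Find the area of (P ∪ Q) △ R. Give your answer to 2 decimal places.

39.42

|P ∪ Q| = 23.5.
|(P ∪ Q) ∩ R| = 2.0417.
|(P ∪ Q) △ R| = 23.5 + 20 − 4.0833 = 39.42.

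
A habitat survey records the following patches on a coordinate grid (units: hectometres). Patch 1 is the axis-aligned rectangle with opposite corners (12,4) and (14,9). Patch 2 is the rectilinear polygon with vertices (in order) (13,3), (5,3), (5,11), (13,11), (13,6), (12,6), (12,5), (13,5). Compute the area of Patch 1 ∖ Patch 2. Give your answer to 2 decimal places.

|Patch 1| = 10, |Patch 1∩Patch 2| = 4.
|Patch 1 ∖ Patch 2| = |Patch 1| − |Patch 1∩Patch 2| = 10 − 4 = 6.00.

6.00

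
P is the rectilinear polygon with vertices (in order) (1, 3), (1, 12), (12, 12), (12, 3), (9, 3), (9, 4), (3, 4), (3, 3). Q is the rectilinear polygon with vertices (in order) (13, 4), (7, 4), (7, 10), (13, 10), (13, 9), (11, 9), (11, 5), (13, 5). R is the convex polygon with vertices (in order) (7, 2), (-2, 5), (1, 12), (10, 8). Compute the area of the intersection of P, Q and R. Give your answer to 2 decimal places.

10.00

The intersection is the polygon with vertices (7,4), (7,9.333), (10,8), (8,4).
By the shoelace formula its area is 10.00.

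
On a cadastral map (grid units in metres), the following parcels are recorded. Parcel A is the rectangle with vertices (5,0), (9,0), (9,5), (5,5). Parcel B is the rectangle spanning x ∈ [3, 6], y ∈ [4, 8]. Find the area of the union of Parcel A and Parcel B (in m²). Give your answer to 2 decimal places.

By inclusion–exclusion:
Individual areas: |Parcel A| = 20, |Parcel B| = 12.
|Parcel A∩Parcel B|: x∈[5,6], y∈[4,5] → 1·1 = 1.
|Parcel A ∪ Parcel B| = 32 − 1 = 31.00.

31.00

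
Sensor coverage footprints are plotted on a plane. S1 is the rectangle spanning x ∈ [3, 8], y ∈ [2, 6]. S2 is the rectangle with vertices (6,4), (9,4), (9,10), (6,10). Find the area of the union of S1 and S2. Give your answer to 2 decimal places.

34.00

By inclusion–exclusion:
Individual areas: |S1| = 20, |S2| = 18.
|S1∩S2|: x∈[6,8], y∈[4,6] → 2·2 = 4.
|S1 ∪ S2| = 38 − 4 = 34.00.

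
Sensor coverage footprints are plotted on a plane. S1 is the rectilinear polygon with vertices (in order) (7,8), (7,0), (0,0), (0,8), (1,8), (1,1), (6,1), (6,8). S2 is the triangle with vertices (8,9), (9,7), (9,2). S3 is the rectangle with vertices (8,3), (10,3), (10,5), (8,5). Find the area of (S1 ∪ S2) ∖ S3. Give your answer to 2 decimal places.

|S1 ∪ S2| = 23.5.
|(S1 ∪ S2) ∩ S3| = 0.5714.
|(S1 ∪ S2) ∖ S3| = 23.5 − 0.5714 = 22.93.

22.93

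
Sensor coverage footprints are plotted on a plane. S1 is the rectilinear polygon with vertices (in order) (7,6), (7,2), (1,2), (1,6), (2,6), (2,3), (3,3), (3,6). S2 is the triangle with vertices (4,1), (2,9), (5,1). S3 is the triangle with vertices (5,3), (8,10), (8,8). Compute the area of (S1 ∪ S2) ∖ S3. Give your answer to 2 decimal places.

|S1 ∪ S2| = 22.625.
|(S1 ∪ S2) ∩ S3| = 0.7714.
|(S1 ∪ S2) ∖ S3| = 22.625 − 0.7714 = 21.85.

21.85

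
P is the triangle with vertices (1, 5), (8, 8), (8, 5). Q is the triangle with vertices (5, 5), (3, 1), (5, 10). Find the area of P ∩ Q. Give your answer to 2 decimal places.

1.45

The intersection is the polygon with vertices (5,6.714), (5,5), (3.889,5), (4.193,6.368).
By the shoelace formula its area is 1.45.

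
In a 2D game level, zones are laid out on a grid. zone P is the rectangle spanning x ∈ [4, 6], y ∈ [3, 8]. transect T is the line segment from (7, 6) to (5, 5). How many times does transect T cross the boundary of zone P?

1

The segment meets the boundary at (6,5.5).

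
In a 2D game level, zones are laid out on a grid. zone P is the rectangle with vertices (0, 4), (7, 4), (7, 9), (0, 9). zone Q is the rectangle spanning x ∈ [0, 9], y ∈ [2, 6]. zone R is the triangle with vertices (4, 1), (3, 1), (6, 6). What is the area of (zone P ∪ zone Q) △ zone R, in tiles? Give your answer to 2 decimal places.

56.30

|zone P ∪ zone Q| = 57.
|(zone P ∪ zone Q) ∩ zone R| = 1.6.
|(zone P ∪ zone Q) △ zone R| = 57 + 2.5 − 3.2 = 56.30.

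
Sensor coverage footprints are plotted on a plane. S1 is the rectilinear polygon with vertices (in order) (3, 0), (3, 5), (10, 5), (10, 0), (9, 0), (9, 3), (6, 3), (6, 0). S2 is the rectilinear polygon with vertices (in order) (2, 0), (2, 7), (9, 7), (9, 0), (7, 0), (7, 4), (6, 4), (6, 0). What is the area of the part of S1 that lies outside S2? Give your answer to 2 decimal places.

|S1| = 26, |S1∩S2| = 20.
|S1 ∖ S2| = |S1| − |S1∩S2| = 26 − 20 = 6.00.

6.00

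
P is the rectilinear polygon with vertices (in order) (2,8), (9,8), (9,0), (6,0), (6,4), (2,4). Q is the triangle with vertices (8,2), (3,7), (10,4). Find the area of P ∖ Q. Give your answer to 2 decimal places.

30.71

|P| = 40, |P∩Q| = 9.2857.
|P ∖ Q| = |P| − |P∩Q| = 40 − 9.2857 = 30.71.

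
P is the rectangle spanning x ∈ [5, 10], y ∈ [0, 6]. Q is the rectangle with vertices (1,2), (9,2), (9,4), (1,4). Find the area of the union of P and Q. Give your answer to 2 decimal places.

By inclusion–exclusion:
Individual areas: |P| = 30, |Q| = 16.
|P∩Q|: x∈[5,9], y∈[2,4] → 4·2 = 8.
|P ∪ Q| = 46 − 8 = 38.00.

38.00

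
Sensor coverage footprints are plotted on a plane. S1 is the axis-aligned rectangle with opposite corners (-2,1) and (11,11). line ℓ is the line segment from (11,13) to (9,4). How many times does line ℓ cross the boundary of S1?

1

The segment meets the boundary at (10.556,11).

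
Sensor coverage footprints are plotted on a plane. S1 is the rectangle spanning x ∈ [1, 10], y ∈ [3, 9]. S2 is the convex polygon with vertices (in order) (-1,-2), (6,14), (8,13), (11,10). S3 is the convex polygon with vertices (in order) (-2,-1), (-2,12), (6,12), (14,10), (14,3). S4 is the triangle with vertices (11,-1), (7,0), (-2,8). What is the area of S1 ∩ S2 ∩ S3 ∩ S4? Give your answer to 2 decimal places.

2.12

The intersection is the polygon with vertices (3.625,3), (1.87,4.56), (2.126,5.144), (4.5,3.5), (4,3).
By the shoelace formula its area is 2.12.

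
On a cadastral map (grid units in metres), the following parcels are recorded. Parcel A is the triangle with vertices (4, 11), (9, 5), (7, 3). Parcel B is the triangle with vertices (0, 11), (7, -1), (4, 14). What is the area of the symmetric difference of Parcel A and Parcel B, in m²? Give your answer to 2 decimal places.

44.01

|Parcel A| = 11, |Parcel B| = 34.5, |Parcel A∩Parcel B| = 0.7444.
|Parcel A △ Parcel B| = |Parcel A| + |Parcel B| − 2·|Parcel A∩Parcel B| = 11 + 34.5 − 1.4887 = 44.01.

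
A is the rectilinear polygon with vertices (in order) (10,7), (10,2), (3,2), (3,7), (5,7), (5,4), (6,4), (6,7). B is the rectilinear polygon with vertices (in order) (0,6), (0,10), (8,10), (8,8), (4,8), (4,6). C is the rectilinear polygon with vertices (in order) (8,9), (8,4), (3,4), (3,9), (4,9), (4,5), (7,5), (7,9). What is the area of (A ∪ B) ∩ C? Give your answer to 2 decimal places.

11.00

|A ∪ B| = 55.
|(A ∪ B) ∩ C| = 11.00.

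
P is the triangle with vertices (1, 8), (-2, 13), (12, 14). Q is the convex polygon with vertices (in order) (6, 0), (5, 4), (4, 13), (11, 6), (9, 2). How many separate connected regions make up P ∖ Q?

1

P ∖ Q is a single connected region.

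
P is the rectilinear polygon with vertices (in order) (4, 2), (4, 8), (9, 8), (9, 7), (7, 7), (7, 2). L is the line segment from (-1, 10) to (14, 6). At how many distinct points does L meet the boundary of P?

The segment meets the boundary at (9,7.333), (6.5,8).

2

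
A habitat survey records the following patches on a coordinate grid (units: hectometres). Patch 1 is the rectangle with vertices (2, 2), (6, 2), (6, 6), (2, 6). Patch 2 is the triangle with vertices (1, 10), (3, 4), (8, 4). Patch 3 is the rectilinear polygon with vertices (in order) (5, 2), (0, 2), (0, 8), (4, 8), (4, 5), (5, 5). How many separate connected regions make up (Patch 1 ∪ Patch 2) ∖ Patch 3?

2

(Patch 1 ∪ Patch 2) ∖ Patch 3 splits into 2 disjoint pieces (area 7.9048, area 1.6667).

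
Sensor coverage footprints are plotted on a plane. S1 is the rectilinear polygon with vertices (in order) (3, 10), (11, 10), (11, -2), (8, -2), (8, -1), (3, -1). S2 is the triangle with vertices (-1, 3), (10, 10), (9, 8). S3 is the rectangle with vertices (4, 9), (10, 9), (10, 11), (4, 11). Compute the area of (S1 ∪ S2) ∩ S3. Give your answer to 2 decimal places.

6.00

The region (S1 ∪ S2) ∩ S3 is the polygon with vertices (10,10), (10,9), (4,9), (4,10).
By the shoelace formula its area is 6.00.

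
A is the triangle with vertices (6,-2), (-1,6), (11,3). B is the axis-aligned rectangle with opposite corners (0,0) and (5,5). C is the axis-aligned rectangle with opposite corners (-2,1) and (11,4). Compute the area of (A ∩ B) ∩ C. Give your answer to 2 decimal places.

8.81

The region (A ∩ B) ∩ C is the polygon with vertices (5,1), (3.375,1), (0.75,4), (5,4).
By the shoelace formula its area is 8.81.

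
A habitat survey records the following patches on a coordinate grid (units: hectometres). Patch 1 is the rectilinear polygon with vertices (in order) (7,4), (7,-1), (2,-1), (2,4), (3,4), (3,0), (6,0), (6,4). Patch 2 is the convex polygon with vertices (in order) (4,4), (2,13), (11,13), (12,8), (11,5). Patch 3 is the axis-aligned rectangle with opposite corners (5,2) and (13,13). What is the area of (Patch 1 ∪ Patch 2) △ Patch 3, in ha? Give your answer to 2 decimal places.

|Patch 1 ∪ Patch 2| = 85.5.
|(Patch 1 ∪ Patch 2) ∩ Patch 3| = 56.5714.
|(Patch 1 ∪ Patch 2) △ Patch 3| = 85.5 + 88 − 113.1429 = 60.36.

60.36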